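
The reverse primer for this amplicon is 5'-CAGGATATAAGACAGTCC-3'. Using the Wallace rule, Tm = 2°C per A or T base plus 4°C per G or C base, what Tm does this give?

Base counts: T=3, A=7, C=4, G=4
AT pairs contribute 10, GC pairs contribute 8.
Tm = 4·8 + 2·10 = 32 + 20 = 52°C

52°C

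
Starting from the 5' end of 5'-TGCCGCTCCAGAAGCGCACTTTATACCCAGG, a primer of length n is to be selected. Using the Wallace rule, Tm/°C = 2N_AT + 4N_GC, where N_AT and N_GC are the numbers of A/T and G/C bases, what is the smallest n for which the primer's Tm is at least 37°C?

First 10 bases: TGCCGCTCCA → Tm = 34°C (< 37°C)
First 11 bases: TGCCGCTCCAG → Tm = 38°C (≥ 37°C)
Since every base adds ≥2°C, Tm only increases with n, so the threshold is first crossed at n = 11.

n = 11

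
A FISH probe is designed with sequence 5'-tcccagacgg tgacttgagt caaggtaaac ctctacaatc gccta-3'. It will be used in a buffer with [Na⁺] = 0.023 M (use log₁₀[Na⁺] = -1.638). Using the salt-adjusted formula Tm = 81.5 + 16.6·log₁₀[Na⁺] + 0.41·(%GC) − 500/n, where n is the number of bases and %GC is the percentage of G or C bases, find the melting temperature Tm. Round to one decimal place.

Length n = 45. Base counts: A=13, C=13, G=9, T=10
G+C = 22, so %GC = 22/45 × 100 = 48.889%
Salt term: 16.6 × (-1.638) = -27.191
GC term: 0.41 × 48.889 = 20.044; length term: −500/45 = −11.111
Tm = 81.5 + (-27.191) + 20.044 − 11.111 = 63.242 → 63.2°C

63.2°C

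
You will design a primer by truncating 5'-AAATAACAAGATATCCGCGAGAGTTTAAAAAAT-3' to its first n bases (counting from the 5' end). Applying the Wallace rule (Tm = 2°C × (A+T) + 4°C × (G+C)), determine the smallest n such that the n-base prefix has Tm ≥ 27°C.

First 11 bases: AAATAACAAGA → Tm = 26°C (< 27°C)
First 12 bases: AAATAACAAGAT → Tm = 28°C (≥ 27°C)
Each additional base adds 2°C (A/T) or 4°C (G/C), so Tm is non-decreasing in n; n = 12 is the first length to reach 27°C.

n = 12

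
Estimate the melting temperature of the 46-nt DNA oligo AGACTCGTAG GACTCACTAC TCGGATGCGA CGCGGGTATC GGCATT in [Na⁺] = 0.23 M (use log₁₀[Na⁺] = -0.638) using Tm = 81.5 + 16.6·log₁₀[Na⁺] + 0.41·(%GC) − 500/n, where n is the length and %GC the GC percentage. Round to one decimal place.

83.2°C

Length n = 46. Counting bases: G=14, C=12, A=10, T=10
G+C = 26, so %GC = 26/46 × 100 = 56.522%
Salt term: 16.6 × (-0.638) = -10.591
GC term: 0.41 × 56.522 = 23.174; length term: −500/46 = −10.87
Tm = 81.5 + (-10.591) + 23.174 − 10.87 = 83.213 → 83.2°C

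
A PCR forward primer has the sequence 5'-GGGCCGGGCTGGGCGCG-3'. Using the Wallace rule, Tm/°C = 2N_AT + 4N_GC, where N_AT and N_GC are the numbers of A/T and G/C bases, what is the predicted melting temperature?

66°C

Counting bases: T=1, C=5, A=0, G=11
AT pairs contribute 1, GC pairs contribute 16.
Tm = 2×1 + 4×16 = 66°C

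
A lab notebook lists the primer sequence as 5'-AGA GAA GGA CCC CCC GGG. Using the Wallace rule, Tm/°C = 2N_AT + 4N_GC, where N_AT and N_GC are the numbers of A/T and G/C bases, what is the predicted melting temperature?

Counting bases: G=7, T=0, C=6, A=5
So N_AT = 5 and N_GC = 13.
Tm = 2(5) + 4(13) = 10 + 52 = 62°C

62°C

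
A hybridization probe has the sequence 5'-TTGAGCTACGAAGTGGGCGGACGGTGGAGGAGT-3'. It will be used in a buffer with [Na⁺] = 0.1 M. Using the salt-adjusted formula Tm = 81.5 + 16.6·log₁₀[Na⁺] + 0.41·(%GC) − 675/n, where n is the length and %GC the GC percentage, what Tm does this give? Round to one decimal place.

69.3°C

Length n = 33. Counting bases: A=7, C=4, T=6, G=16
G+C = 20, so %GC = 20/33 × 100 = 60.606%
Salt term: 16.6 × (-1) = -16.6
GC term: 0.41 × 60.606 = 24.848; length term: −675/33 = −20.455
Tm = 81.5 + (-16.6) + 24.848 − 20.455 = 69.293 → 69.3°C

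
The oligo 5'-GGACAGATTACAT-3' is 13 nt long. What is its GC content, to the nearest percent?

Counting bases: A=5, C=2, T=3, G=3
G+C = 3 + 2 = 5 out of 13 bases
%GC = 5/13 × 100 = 38.46% ≈ 38%

38%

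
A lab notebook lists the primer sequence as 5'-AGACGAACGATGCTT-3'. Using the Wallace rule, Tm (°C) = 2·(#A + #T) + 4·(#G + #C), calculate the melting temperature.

44°C

Base counts: A=5, C=3, G=4, T=3
A+T = 8, G+C = 7
Tm = 2(8) + 4(7) = 16 + 28 = 44°C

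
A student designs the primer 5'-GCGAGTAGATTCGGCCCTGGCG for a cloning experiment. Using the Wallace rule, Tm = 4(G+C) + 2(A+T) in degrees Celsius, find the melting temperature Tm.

Scanning the sequence gives C=6, T=4, G=9, A=3.
A+T = 7, G+C = 15
Tm = 2(7) + 4(15) = 14 + 60 = 74°C

74°C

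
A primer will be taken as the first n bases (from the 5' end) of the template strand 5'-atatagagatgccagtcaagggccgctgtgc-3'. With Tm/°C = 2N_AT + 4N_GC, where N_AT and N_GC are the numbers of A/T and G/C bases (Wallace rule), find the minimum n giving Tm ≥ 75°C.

n = 25

First 24 bases: ATATAGAGATGCCAGTCAAGGGCC → Tm = 72°C (< 75°C)
First 25 bases: ATATAGAGATGCCAGTCAAGGGCCG → Tm = 76°C (≥ 75°C)
Each additional base adds 2°C (A/T) or 4°C (G/C), so Tm is non-decreasing in n; n = 25 is the first length to reach 75°C.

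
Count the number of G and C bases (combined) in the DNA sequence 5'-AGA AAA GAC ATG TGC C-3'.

7

Scanning the sequence gives C=3, A=7, G=4, T=2.
Total G or C: 4 + 3 = 7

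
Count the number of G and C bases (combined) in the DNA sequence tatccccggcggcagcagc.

Base counts: C=8, A=3, G=6, T=2
G+C = 6 + 8 = 14

14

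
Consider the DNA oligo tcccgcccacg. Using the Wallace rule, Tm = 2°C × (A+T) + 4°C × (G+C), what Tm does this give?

40°C

Scanning the sequence gives A=1, C=7, T=1, G=2.
A+T = 2, G+C = 9
Tm = 2(2) + 4(9) = 4 + 36 = 40°C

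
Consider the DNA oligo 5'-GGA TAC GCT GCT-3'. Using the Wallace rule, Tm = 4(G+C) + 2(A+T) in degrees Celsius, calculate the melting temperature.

38°C

Base counts: A=2, C=3, G=4, T=3
A+T = 5, G+C = 7
Tm = 2(5) + 4(7) = 10 + 28 = 38°C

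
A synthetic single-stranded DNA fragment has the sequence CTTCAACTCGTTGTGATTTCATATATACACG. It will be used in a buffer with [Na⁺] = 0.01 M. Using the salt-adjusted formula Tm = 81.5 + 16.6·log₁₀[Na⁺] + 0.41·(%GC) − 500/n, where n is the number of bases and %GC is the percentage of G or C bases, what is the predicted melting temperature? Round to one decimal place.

Length n = 31. Base counts: T=12, A=8, G=4, C=7
G+C = 11, so %GC = 11/31 × 100 = 35.484%
Salt term: 16.6 × (-2) = -33.2
GC term: 0.41 × 35.484 = 14.548; length term: −500/31 = −16.129
Tm = 81.5 + (-33.2) + 14.548 − 16.129 = 46.719 → 46.7°C

46.7°C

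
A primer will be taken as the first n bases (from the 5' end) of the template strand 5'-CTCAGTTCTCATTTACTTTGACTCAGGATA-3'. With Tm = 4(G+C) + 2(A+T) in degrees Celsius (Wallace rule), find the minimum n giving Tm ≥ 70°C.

First 25 bases: CTCAGTTCTCATTTACTTTGACTCA → Tm = 68°C (< 70°C)
First 26 bases: CTCAGTTCTCATTTACTTTGACTCAG → Tm = 72°C (≥ 70°C)
Each additional base adds 2°C (A/T) or 4°C (G/C), so Tm is non-decreasing in n; n = 26 is the first length to reach 70°C.

n = 26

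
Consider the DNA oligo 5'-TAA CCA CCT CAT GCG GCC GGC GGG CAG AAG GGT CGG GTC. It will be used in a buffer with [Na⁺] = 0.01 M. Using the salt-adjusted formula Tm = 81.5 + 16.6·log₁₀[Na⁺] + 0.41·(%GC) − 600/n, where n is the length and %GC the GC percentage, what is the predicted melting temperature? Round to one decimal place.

Length n = 39. Base counts: G=15, T=5, A=7, C=12
G+C = 27, so %GC = 27/39 × 100 = 69.231%
Salt term: 16.6 × (-2) = -33.2
GC term: 0.41 × 69.231 = 28.385; length term: −600/39 = −15.385
Tm = 81.5 + (-33.2) + 28.385 − 15.385 = 61.3 → 61.3°C

61.3°C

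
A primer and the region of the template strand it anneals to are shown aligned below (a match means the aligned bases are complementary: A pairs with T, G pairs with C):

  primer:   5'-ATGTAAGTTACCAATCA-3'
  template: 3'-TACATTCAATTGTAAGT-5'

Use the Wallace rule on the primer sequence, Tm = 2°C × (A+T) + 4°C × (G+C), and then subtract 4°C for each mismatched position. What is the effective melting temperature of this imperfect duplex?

Primer base counts: A=7, T=5, G=2, C=3 → A+T=12, G+C=5
Perfect-match Tm = 2(12) + 4(5) = 24 + 20 = 44°C
Mismatches (positions where the bases are not complementary): 2 (at positions 11, 14)
Effective Tm = 44 − 2×4 = 44 − 8 = 36°C

36°C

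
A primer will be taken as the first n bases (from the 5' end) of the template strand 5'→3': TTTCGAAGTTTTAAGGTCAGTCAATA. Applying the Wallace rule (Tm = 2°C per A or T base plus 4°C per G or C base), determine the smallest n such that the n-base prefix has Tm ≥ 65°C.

First 24 bases: TTTCGAAGTTTTAAGGTCAGTCAA → Tm = 64°C (< 65°C)
First 25 bases: TTTCGAAGTTTTAAGGTCAGTCAAT → Tm = 66°C (≥ 65°C)
Since every base adds ≥2°C, Tm only increases with n, so the threshold is first crossed at n = 25.

n = 25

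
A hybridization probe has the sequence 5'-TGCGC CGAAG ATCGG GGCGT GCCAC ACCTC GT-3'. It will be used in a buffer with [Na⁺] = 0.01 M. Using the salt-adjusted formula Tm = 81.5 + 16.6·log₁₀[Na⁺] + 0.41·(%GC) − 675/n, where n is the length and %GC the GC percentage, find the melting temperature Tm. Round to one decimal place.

55.4°C

Length n = 32. Base counts: C=11, A=5, T=5, G=11
G+C = 22, so %GC = 22/32 × 100 = 68.75%
Salt term: 16.6 × (-2) = -33.2
GC term: 0.41 × 68.75 = 28.188; length term: −675/32 = −21.094
Tm = 81.5 + (-33.2) + 28.188 − 21.094 = 55.394 → 55.4°C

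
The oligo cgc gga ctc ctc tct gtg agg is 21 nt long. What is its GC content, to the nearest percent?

Base counts: A=2, G=7, T=5, C=7
G+C = 7 + 7 = 14 out of 21 bases
%GC = 14/21 × 100 = 66.67% ≈ 67%

67%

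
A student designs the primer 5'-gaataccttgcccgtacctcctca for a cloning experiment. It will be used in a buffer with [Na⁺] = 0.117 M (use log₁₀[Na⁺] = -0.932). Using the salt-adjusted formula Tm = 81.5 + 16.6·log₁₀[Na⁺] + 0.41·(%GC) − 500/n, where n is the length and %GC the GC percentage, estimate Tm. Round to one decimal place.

67.4°C

Length n = 24. Base counts: T=6, C=10, G=3, A=5
G+C = 13, so %GC = 13/24 × 100 = 54.167%
Salt term: 16.6 × (-0.932) = -15.471
GC term: 0.41 × 54.167 = 22.208; length term: −500/24 = −20.833
Tm = 81.5 + (-15.471) + 22.208 − 20.833 = 67.404 → 67.4°C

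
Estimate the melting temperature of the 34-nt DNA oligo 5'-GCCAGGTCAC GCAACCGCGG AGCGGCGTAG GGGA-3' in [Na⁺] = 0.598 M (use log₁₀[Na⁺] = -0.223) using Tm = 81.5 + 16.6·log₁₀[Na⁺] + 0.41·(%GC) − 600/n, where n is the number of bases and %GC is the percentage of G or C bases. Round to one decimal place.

90.3°C

Length n = 34. Base counts: G=15, T=2, C=10, A=7
G+C = 25, so %GC = 25/34 × 100 = 73.529%
Salt term: 16.6 × (-0.223) = -3.702
GC term: 0.41 × 73.529 = 30.147; length term: −600/34 = −17.647
Tm = 81.5 + (-3.702) + 30.147 − 17.647 = 90.298 → 90.3°C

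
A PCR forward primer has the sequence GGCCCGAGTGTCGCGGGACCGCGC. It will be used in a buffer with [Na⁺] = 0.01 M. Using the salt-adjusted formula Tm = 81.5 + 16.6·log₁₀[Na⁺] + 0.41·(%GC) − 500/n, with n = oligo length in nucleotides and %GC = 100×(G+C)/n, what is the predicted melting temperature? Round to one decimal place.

Length n = 24. Counting bases: C=9, A=2, G=11, T=2
G+C = 20, so %GC = 20/24 × 100 = 83.333%
Salt term: 16.6 × (-2) = -33.2
GC term: 0.41 × 83.333 = 34.167; length term: −500/24 = −20.833
Tm = 81.5 + (-33.2) + 34.167 − 20.833 = 61.634 → 61.6°C

61.6°C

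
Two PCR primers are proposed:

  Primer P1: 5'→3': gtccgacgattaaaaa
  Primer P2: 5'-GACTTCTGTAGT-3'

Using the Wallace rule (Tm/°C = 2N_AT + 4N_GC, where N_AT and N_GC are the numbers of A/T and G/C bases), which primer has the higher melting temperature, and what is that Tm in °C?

Primer P1, 44°C

Primer P1: A+T=10, G+C=6 → Tm = 2(10)+4(6) = 44°C
Primer P2: A+T=7, G+C=5 → Tm = 2(7)+4(5) = 34°C
44°C vs 34°C → primer P1 is higher.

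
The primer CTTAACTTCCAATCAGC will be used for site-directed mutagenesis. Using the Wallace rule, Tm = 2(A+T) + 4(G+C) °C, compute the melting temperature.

Scanning the sequence gives C=6, T=5, A=5, G=1.
A+T = 10, G+C = 7
Tm = 2×10 + 4×7 = 48°C

48°C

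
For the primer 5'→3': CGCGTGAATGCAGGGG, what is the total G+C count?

Base counts: T=2, C=3, A=3, G=8
G+C = 8 + 3 = 11

11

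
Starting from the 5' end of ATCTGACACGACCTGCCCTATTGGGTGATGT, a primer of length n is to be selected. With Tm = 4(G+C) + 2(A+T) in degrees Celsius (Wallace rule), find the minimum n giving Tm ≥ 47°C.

n = 16

First 15 bases: ATCTGACACGACCTG → Tm = 46°C (< 47°C)
First 16 bases: ATCTGACACGACCTGC → Tm = 50°C (≥ 47°C)
Each additional base adds 2°C (A/T) or 4°C (G/C), so Tm is non-decreasing in n; n = 16 is the first length to reach 47°C.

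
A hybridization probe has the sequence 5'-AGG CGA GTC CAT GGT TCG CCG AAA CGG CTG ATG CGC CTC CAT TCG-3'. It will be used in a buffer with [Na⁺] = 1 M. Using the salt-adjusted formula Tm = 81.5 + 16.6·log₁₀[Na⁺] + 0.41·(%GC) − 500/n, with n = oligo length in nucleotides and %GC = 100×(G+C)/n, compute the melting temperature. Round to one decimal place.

95.9°C

Length n = 45. G=14, A=8, T=9, C=14
G+C = 28, so %GC = 28/45 × 100 = 62.222%
Salt term: 16.6 × (0) = 0
GC term: 0.41 × 62.222 = 25.511; length term: −500/45 = −11.111
Tm = 81.5 + (0) + 25.511 − 11.111 = 95.9 → 95.9°C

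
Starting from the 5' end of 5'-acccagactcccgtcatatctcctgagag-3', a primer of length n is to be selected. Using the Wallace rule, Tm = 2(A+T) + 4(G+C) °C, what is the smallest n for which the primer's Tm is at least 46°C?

n = 14

First 13 bases: ACCCAGACTCCCG → Tm = 44°C (< 46°C)
First 14 bases: ACCCAGACTCCCGT → Tm = 46°C (≥ 46°C)
Each additional base adds 2°C (A/T) or 4°C (G/C), so Tm is non-decreasing in n; n = 14 is the first length to reach 46°C.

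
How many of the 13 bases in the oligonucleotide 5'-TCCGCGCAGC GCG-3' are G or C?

11

Counting bases: C=6, G=5, A=1, T=1
Total G or C: 5 + 6 = 11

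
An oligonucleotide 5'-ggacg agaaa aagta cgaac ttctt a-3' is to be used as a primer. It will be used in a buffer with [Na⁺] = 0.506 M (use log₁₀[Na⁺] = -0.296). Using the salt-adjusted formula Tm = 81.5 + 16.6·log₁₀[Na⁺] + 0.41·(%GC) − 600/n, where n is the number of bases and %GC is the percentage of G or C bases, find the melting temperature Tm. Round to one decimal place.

Length n = 26. A=11, C=4, G=6, T=5
G+C = 10, so %GC = 10/26 × 100 = 38.462%
Salt term: 16.6 × (-0.296) = -4.914
GC term: 0.41 × 38.462 = 15.769; length term: −600/26 = −23.077
Tm = 81.5 + (-4.914) + 15.769 − 23.077 = 69.278 → 69.3°C

69.3°C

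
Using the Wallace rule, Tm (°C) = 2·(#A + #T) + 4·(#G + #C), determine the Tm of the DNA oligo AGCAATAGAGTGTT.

Scanning the sequence gives T=4, G=4, C=1, A=5.
AT pairs contribute 9, GC pairs contribute 5.
Tm = 2(9) + 4(5) = 18 + 20 = 38°C

38°C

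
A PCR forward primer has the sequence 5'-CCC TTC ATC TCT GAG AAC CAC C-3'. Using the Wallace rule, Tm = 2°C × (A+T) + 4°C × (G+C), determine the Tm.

68°C

A=5, G=2, T=5, C=10
So N_AT = 10 and N_GC = 12.
Tm = 2(10) + 4(12) = 20 + 48 = 68°C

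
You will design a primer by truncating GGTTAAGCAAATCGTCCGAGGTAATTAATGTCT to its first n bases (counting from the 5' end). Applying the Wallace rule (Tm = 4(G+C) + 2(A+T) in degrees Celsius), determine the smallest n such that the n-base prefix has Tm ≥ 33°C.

n = 13

First 12 bases: GGTTAAGCAAAT → Tm = 32°C (< 33°C)
First 13 bases: GGTTAAGCAAATC → Tm = 36°C (≥ 33°C)
Since every base adds ≥2°C, Tm only increases with n, so the threshold is first crossed at n = 13.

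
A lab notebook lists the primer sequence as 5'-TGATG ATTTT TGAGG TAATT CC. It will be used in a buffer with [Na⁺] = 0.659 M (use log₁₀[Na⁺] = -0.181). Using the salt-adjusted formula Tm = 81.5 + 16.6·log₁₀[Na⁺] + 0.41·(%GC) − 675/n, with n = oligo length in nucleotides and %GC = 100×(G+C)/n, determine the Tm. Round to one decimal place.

60.9°C

Length n = 22. Counting bases: A=5, G=5, T=10, C=2
G+C = 7, so %GC = 7/22 × 100 = 31.818%
Salt term: 16.6 × (-0.181) = -3.005
GC term: 0.41 × 31.818 = 13.045; length term: −675/22 = −30.682
Tm = 81.5 + (-3.005) + 13.045 − 30.682 = 60.858 → 60.9°C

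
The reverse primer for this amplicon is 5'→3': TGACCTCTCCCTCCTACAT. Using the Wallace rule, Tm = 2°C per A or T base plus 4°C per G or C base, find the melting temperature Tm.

58°C

Scanning the sequence gives C=9, G=1, A=3, T=6.
A+T = 9, G+C = 10
Tm = 2(9) + 4(10) = 18 + 40 = 58°C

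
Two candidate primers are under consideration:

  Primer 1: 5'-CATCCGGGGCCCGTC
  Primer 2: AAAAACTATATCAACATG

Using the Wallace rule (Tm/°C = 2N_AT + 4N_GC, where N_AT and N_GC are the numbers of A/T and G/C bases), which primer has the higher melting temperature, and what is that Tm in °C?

Primer 1: A+T=3, G+C=12 → Tm = 2(3)+4(12) = 54°C
Primer 2: A+T=14, G+C=4 → Tm = 2(14)+4(4) = 44°C
54°C vs 44°C → primer 1 is higher.

Primer 1, 54°C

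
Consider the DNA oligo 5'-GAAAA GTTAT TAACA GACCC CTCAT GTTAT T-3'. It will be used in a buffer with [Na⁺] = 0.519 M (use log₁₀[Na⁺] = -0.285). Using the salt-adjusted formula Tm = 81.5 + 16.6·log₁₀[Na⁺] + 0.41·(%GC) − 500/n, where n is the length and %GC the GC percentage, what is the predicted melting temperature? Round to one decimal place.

73.9°C

Length n = 31. A=11, T=10, G=4, C=6
G+C = 10, so %GC = 10/31 × 100 = 32.258%
Salt term: 16.6 × (-0.285) = -4.731
GC term: 0.41 × 32.258 = 13.226; length term: −500/31 = −16.129
Tm = 81.5 + (-4.731) + 13.226 − 16.129 = 73.866 → 73.9°C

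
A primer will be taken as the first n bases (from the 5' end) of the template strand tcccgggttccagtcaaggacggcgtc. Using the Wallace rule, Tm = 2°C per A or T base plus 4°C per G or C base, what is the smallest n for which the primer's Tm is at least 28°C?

First 7 bases: TCCCGGG → Tm = 26°C (< 28°C)
First 8 bases: TCCCGGGT → Tm = 28°C (≥ 28°C)
Each additional base adds 2°C (A/T) or 4°C (G/C), so Tm is non-decreasing in n; n = 8 is the first length to reach 28°C.

n = 8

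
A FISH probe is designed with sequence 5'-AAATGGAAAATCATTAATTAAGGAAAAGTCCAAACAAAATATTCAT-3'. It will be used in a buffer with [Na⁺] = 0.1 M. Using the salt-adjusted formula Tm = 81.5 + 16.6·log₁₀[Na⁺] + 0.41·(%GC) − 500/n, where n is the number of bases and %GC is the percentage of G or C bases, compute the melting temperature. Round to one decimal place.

Length n = 46. Counting bases: A=25, T=11, C=5, G=5
G+C = 10, so %GC = 10/46 × 100 = 21.739%
Salt term: 16.6 × (-1) = -16.6
GC term: 0.41 × 21.739 = 8.913; length term: −500/46 = −10.87
Tm = 81.5 + (-16.6) + 8.913 − 10.87 = 62.943 → 62.9°C

62.9°C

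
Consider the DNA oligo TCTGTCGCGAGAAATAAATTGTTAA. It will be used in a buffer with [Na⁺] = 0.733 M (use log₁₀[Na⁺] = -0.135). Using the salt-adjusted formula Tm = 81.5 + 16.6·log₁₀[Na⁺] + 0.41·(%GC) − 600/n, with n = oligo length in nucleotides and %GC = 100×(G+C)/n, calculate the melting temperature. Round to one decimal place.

Length n = 25. Scanning the sequence gives T=8, G=5, A=9, C=3.
G+C = 8, so %GC = 8/25 × 100 = 32%
Salt term: 16.6 × (-0.135) = -2.241
GC term: 0.41 × 32 = 13.12; length term: −600/25 = −24
Tm = 81.5 + (-2.241) + 13.12 − 24 = 68.379 → 68.4°C

68.4°C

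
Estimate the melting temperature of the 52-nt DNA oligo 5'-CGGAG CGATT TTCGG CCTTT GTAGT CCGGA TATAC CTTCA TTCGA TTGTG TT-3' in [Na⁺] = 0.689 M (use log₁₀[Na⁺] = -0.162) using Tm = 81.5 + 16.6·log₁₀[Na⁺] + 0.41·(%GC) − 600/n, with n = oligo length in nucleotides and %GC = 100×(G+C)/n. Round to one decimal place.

Length n = 52. Base counts: T=20, G=13, C=11, A=8
G+C = 24, so %GC = 24/52 × 100 = 46.154%
Salt term: 16.6 × (-0.162) = -2.689
GC term: 0.41 × 46.154 = 18.923; length term: −600/52 = −11.538
Tm = 81.5 + (-2.689) + 18.923 − 11.538 = 86.196 → 86.2°C

86.2°C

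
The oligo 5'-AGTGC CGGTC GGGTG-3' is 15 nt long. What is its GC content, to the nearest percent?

73%

Base counts: A=1, T=3, G=8, C=3
G+C = 8 + 3 = 11 out of 15 bases
%GC = 11/15 × 100 = 73.33% ≈ 73%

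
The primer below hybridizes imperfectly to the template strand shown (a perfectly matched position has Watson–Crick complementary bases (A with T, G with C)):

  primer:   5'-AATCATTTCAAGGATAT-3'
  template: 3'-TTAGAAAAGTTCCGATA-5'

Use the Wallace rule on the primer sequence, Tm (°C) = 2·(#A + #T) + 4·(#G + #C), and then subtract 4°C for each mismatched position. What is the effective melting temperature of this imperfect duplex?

34°C

Primer base counts: A=7, T=6, G=2, C=2 → A+T=13, G+C=4
Perfect-match Tm = 2(13) + 4(4) = 26 + 16 = 42°C
Mismatches (positions where the bases are not complementary): 2 (at positions 5, 14)
Effective Tm = 42 − 2×4 = 42 − 8 = 34°C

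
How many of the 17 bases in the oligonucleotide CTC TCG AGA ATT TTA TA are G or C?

Scanning the sequence gives A=5, G=2, C=3, T=7.
G+C = 2 + 3 = 5

5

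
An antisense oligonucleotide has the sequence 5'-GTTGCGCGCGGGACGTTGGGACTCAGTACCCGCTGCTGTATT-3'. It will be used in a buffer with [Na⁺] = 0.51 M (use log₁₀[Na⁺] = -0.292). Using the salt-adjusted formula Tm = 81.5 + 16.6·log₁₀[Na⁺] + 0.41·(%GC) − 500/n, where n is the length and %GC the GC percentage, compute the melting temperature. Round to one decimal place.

Length n = 42. Counting bases: G=15, A=5, T=11, C=11
G+C = 26, so %GC = 26/42 × 100 = 61.905%
Salt term: 16.6 × (-0.292) = -4.847
GC term: 0.41 × 61.905 = 25.381; length term: −500/42 = −11.905
Tm = 81.5 + (-4.847) + 25.381 − 11.905 = 90.129 → 90.1°C

90.1°C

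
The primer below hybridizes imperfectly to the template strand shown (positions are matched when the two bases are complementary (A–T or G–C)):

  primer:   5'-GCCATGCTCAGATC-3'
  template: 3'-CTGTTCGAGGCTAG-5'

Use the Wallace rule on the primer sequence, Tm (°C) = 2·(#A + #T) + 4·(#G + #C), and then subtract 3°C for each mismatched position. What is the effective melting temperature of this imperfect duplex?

35°C

Primer base counts: A=3, T=3, G=3, C=5 → A+T=6, G+C=8
Perfect-match Tm = 2(6) + 4(8) = 12 + 32 = 44°C
Mismatches (positions where the bases are not complementary): 3 (at positions 2, 5, 10)
Effective Tm = 44 − 3×3 = 44 − 9 = 35°C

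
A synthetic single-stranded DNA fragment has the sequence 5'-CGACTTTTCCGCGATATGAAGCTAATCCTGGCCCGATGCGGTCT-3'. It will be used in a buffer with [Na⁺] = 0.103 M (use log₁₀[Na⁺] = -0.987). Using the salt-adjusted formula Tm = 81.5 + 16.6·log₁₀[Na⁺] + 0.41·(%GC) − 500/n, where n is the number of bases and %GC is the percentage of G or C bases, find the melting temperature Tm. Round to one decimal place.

Length n = 44. Counting bases: C=13, T=12, G=11, A=8
G+C = 24, so %GC = 24/44 × 100 = 54.545%
Salt term: 16.6 × (-0.987) = -16.384
GC term: 0.41 × 54.545 = 22.363; length term: −500/44 = −11.364
Tm = 81.5 + (-16.384) + 22.363 − 11.364 = 76.115 → 76.1°C

76.1°C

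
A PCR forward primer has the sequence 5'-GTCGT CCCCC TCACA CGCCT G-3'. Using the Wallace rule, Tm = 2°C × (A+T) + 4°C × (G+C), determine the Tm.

72°C

Counting bases: C=11, G=4, T=4, A=2
So N_AT = 6 and N_GC = 15.
Tm = 2×6 + 4×15 = 72°C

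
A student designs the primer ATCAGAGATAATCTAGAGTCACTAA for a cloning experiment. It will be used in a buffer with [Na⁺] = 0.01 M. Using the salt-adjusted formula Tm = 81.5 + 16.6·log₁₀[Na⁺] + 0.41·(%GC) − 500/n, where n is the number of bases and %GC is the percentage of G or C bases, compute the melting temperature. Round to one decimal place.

Length n = 25. Scanning the sequence gives G=4, A=11, C=4, T=6.
G+C = 8, so %GC = 8/25 × 100 = 32%
Salt term: 16.6 × (-2) = -33.2
GC term: 0.41 × 32 = 13.12; length term: −500/25 = −20
Tm = 81.5 + (-33.2) + 13.12 − 20 = 41.42 → 41.4°C

41.4°C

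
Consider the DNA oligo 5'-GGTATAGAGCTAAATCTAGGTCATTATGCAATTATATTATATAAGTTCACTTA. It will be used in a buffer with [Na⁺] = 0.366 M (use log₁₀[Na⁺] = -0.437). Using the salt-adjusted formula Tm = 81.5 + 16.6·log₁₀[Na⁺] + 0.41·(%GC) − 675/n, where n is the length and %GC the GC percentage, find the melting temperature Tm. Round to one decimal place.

Length n = 53. Scanning the sequence gives T=20, C=6, G=8, A=19.
G+C = 14, so %GC = 14/53 × 100 = 26.415%
Salt term: 16.6 × (-0.437) = -7.254
GC term: 0.41 × 26.415 = 10.83; length term: −675/53 = −12.736
Tm = 81.5 + (-7.254) + 10.83 − 12.736 = 72.34 → 72.3°C

72.3°C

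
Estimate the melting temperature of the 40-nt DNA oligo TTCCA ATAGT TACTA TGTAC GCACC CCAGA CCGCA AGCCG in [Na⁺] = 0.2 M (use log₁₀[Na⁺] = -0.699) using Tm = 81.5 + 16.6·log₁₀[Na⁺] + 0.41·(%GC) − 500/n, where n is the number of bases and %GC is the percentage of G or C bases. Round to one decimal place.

78.9°C

Length n = 40. Base counts: A=11, C=14, T=8, G=7
G+C = 21, so %GC = 21/40 × 100 = 52.5%
Salt term: 16.6 × (-0.699) = -11.603
GC term: 0.41 × 52.5 = 21.525; length term: −500/40 = −12.5
Tm = 81.5 + (-11.603) + 21.525 − 12.5 = 78.922 → 78.9°C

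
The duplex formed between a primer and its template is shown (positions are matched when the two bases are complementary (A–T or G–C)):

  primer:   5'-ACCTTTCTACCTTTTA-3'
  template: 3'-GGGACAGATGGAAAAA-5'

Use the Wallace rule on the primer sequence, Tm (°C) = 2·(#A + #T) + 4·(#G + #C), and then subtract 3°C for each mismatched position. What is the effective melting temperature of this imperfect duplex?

Primer base counts: A=3, T=8, G=0, C=5 → A+T=11, G+C=5
Perfect-match Tm = 2(11) + 4(5) = 22 + 20 = 42°C
Mismatches (positions where the bases are not complementary): 3 (at positions 1, 5, 16)
Effective Tm = 42 − 3×3 = 42 − 9 = 33°C

33°C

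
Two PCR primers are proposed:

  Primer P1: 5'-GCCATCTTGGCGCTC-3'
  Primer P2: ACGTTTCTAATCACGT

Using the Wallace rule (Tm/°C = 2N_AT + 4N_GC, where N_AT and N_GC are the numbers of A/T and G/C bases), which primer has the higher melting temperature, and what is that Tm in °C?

Primer P1, 50°C

Primer P1: A+T=5, G+C=10 → Tm = 2(5)+4(10) = 50°C
Primer P2: A+T=10, G+C=6 → Tm = 2(10)+4(6) = 44°C
50°C vs 44°C → primer P1 is higher.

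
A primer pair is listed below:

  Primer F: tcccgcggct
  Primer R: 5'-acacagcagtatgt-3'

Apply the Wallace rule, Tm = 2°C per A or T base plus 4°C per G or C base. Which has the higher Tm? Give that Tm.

Primer F: A+T=2, G+C=8 → Tm = 2(2)+4(8) = 36°C
Primer R: A+T=8, G+C=6 → Tm = 2(8)+4(6) = 40°C
36°C vs 40°C → primer R is higher.

Primer R, 40°C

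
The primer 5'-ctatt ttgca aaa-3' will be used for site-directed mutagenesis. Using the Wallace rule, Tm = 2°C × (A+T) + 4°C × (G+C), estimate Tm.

32°C

Base counts: C=2, G=1, A=5, T=5
A+T = 10, G+C = 3
Tm = 4·3 + 2·10 = 12 + 20 = 32°C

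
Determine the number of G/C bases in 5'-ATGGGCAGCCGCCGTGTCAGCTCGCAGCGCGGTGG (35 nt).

Scanning the sequence gives T=5, A=4, C=11, G=15.
G+C = 15 + 11 = 26

26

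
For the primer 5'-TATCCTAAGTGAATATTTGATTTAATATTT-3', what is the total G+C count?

T=15, A=10, C=2, G=3
G+C = 3 + 2 = 5

5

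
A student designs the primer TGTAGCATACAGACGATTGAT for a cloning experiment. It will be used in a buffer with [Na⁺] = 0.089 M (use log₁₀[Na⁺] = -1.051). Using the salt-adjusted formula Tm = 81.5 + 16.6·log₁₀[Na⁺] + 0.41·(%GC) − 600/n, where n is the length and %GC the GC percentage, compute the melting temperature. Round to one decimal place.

51.1°C

Length n = 21. Scanning the sequence gives T=6, A=7, G=5, C=3.
G+C = 8, so %GC = 8/21 × 100 = 38.095%
Salt term: 16.6 × (-1.051) = -17.447
GC term: 0.41 × 38.095 = 15.619; length term: −600/21 = −28.571
Tm = 81.5 + (-17.447) + 15.619 − 28.571 = 51.101 → 51.1°C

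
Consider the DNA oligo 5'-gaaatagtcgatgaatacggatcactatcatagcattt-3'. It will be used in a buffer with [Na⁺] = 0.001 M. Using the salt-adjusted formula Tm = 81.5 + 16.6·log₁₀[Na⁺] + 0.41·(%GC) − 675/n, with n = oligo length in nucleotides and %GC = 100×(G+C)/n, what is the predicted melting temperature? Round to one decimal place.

28.0°C

Length n = 38. Scanning the sequence gives C=6, T=11, G=7, A=14.
G+C = 13, so %GC = 13/38 × 100 = 34.211%
Salt term: 16.6 × (-3) = -49.8
GC term: 0.41 × 34.211 = 14.027; length term: −675/38 = −17.763
Tm = 81.5 + (-49.8) + 14.027 − 17.763 = 27.964 → 28.0°C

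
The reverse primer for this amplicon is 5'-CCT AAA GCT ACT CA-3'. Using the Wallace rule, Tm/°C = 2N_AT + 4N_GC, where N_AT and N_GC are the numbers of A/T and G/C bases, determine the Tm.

40°C

Base counts: G=1, T=3, C=5, A=5
A+T = 8, G+C = 6
Tm = 4·6 + 2·8 = 24 + 16 = 40°C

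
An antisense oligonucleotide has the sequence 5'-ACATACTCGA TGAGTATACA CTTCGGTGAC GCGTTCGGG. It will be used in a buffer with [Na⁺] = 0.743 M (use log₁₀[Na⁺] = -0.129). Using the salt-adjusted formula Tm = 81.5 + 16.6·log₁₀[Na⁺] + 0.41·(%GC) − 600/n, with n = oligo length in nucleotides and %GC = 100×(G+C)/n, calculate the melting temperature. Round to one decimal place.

85.0°C

Length n = 39. C=9, A=9, T=10, G=11
G+C = 20, so %GC = 20/39 × 100 = 51.282%
Salt term: 16.6 × (-0.129) = -2.141
GC term: 0.41 × 51.282 = 21.026; length term: −600/39 = −15.385
Tm = 81.5 + (-2.141) + 21.026 − 15.385 = 85 → 85.0°C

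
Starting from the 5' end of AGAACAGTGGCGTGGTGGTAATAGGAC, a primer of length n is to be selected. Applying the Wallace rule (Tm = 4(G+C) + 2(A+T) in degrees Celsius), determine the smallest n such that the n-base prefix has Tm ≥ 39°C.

n = 13

First 12 bases: AGAACAGTGGCG → Tm = 38°C (< 39°C)
First 13 bases: AGAACAGTGGCGT → Tm = 40°C (≥ 39°C)
Since every base adds ≥2°C, Tm only increases with n, so the threshold is first crossed at n = 13.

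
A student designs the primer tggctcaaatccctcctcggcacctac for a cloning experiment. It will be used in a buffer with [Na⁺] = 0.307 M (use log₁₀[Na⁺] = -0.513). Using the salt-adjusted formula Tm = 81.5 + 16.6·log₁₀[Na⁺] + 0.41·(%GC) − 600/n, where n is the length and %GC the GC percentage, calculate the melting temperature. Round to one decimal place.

Length n = 27. T=6, G=4, A=5, C=12
G+C = 16, so %GC = 16/27 × 100 = 59.259%
Salt term: 16.6 × (-0.513) = -8.516
GC term: 0.41 × 59.259 = 24.296; length term: −600/27 = −22.222
Tm = 81.5 + (-8.516) + 24.296 − 22.222 = 75.058 → 75.1°C

75.1°C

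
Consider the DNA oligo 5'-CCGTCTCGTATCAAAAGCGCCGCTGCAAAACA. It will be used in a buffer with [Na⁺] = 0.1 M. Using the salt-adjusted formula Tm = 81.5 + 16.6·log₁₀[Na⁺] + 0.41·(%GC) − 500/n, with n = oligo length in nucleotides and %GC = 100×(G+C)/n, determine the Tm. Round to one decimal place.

71.1°C

Length n = 32. Counting bases: G=6, A=10, T=5, C=11
G+C = 17, so %GC = 17/32 × 100 = 53.125%
Salt term: 16.6 × (-1) = -16.6
GC term: 0.41 × 53.125 = 21.781; length term: −500/32 = −15.625
Tm = 81.5 + (-16.6) + 21.781 − 15.625 = 71.056 → 71.1°C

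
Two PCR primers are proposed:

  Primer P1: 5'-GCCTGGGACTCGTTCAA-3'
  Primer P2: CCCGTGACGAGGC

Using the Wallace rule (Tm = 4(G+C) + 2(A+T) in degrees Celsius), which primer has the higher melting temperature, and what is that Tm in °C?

Primer P1: A+T=7, G+C=10 → Tm = 2(7)+4(10) = 54°C
Primer P2: A+T=3, G+C=10 → Tm = 2(3)+4(10) = 46°C
54°C vs 46°C → primer P1 is higher.

Primer P1, 54°C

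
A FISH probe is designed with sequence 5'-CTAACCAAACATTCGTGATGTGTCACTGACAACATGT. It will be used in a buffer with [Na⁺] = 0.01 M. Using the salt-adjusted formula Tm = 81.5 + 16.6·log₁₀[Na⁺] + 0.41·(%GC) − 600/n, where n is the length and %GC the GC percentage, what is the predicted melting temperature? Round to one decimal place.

Length n = 37. Scanning the sequence gives C=9, T=10, G=6, A=12.
G+C = 15, so %GC = 15/37 × 100 = 40.541%
Salt term: 16.6 × (-2) = -33.2
GC term: 0.41 × 40.541 = 16.622; length term: −600/37 = −16.216
Tm = 81.5 + (-33.2) + 16.622 − 16.216 = 48.706 → 48.7°C

48.7°C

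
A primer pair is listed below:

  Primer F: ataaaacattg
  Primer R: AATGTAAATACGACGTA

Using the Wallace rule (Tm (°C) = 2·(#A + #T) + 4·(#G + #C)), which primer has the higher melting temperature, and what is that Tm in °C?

Primer F: A+T=9, G+C=2 → Tm = 2(9)+4(2) = 26°C
Primer R: A+T=12, G+C=5 → Tm = 2(12)+4(5) = 44°C
26°C vs 44°C → primer R is higher.

Primer R, 44°C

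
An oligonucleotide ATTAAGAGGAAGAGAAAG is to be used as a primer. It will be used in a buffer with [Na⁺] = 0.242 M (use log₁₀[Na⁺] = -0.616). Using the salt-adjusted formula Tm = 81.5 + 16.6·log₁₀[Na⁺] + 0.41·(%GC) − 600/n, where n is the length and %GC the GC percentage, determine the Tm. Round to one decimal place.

51.6°C

Length n = 18. Counting bases: T=2, G=6, A=10, C=0
G+C = 6, so %GC = 6/18 × 100 = 33.333%
Salt term: 16.6 × (-0.616) = -10.226
GC term: 0.41 × 33.333 = 13.667; length term: −600/18 = −33.333
Tm = 81.5 + (-10.226) + 13.667 − 33.333 = 51.608 → 51.6°C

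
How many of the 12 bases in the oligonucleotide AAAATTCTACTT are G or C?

Base counts: A=5, C=2, G=0, T=5
Total G or C: 0 + 2 = 2

2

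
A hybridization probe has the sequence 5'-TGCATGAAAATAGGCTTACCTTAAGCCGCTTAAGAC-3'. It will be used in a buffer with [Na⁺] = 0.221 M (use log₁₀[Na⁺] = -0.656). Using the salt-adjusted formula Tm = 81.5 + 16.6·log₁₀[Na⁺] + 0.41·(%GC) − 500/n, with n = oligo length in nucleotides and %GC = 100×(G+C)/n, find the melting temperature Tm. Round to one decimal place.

Length n = 36. Base counts: C=8, G=7, T=9, A=12
G+C = 15, so %GC = 15/36 × 100 = 41.667%
Salt term: 16.6 × (-0.656) = -10.89
GC term: 0.41 × 41.667 = 17.083; length term: −500/36 = −13.889
Tm = 81.5 + (-10.89) + 17.083 − 13.889 = 73.804 → 73.8°C

73.8°C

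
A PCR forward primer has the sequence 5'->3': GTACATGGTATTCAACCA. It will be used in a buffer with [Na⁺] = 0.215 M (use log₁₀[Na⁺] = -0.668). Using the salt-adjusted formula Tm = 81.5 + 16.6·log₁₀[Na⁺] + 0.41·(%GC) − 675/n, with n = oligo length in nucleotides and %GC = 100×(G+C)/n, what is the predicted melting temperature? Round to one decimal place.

Length n = 18. Base counts: A=6, T=5, C=4, G=3
G+C = 7, so %GC = 7/18 × 100 = 38.889%
Salt term: 16.6 × (-0.668) = -11.089
GC term: 0.41 × 38.889 = 15.944; length term: −675/18 = −37.5
Tm = 81.5 + (-11.089) + 15.944 − 37.5 = 48.855 → 48.9°C

48.9°C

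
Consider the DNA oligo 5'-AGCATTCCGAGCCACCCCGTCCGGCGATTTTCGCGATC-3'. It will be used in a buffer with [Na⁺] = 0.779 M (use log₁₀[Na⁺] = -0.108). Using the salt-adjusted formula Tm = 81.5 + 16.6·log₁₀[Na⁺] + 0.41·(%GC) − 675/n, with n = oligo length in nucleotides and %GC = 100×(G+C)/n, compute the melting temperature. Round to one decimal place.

87.8°C

Length n = 38. Counting bases: G=9, T=8, C=15, A=6
G+C = 24, so %GC = 24/38 × 100 = 63.158%
Salt term: 16.6 × (-0.108) = -1.793
GC term: 0.41 × 63.158 = 25.895; length term: −675/38 = −17.763
Tm = 81.5 + (-1.793) + 25.895 − 17.763 = 87.839 → 87.8°C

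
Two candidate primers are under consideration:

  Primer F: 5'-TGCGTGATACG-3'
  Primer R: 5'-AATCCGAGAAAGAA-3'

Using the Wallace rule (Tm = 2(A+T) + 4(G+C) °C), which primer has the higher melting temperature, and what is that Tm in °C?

Primer R, 38°C

Primer F: A+T=5, G+C=6 → Tm = 2(5)+4(6) = 34°C
Primer R: A+T=9, G+C=5 → Tm = 2(9)+4(5) = 38°C
34°C vs 38°C → primer R is higher.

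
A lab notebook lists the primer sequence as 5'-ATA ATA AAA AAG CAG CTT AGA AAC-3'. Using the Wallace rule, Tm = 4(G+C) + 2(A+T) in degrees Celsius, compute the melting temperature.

C=3, G=3, T=4, A=14
A+T = 18, G+C = 6
Tm = 2(18) + 4(6) = 36 + 24 = 60°C

60°C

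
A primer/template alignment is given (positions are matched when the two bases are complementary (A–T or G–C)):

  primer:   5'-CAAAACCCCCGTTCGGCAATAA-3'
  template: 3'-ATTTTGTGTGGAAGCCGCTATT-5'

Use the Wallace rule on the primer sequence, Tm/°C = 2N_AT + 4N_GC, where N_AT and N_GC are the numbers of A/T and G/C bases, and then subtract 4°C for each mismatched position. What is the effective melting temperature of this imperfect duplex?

46°C

Primer base counts: A=8, T=3, G=3, C=8 → A+T=11, G+C=11
Perfect-match Tm = 2(11) + 4(11) = 22 + 44 = 66°C
Mismatches (positions where the bases are not complementary): 5 (at positions 1, 7, 9, 11, 18)
Effective Tm = 66 − 5×4 = 66 − 20 = 46°C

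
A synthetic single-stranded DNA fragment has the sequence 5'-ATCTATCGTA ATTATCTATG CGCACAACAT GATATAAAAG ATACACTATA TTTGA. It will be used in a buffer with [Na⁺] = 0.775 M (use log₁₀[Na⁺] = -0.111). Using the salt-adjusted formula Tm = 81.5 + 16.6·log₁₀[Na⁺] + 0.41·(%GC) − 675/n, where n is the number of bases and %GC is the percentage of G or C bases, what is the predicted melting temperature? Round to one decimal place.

78.6°C

Length n = 55. Base counts: T=18, G=6, C=9, A=22
G+C = 15, so %GC = 15/55 × 100 = 27.273%
Salt term: 16.6 × (-0.111) = -1.843
GC term: 0.41 × 27.273 = 11.182; length term: −675/55 = −12.273
Tm = 81.5 + (-1.843) + 11.182 − 12.273 = 78.566 → 78.6°C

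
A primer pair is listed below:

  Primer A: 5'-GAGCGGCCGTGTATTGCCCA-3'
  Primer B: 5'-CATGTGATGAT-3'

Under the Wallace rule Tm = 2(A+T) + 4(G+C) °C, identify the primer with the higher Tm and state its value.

Primer A: A+T=7, G+C=13 → Tm = 2(7)+4(13) = 66°C
Primer B: A+T=7, G+C=4 → Tm = 2(7)+4(4) = 30°C
66°C vs 30°C → primer A is higher.

Primer A, 66°C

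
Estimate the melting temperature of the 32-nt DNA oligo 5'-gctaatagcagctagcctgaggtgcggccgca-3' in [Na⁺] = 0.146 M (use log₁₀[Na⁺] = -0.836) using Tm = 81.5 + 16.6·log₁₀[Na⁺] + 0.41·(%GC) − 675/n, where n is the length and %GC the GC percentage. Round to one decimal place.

Length n = 32. Base counts: G=11, C=9, A=7, T=5
G+C = 20, so %GC = 20/32 × 100 = 62.5%
Salt term: 16.6 × (-0.836) = -13.878
GC term: 0.41 × 62.5 = 25.625; length term: −675/32 = −21.094
Tm = 81.5 + (-13.878) + 25.625 − 21.094 = 72.153 → 72.2°C

72.2°C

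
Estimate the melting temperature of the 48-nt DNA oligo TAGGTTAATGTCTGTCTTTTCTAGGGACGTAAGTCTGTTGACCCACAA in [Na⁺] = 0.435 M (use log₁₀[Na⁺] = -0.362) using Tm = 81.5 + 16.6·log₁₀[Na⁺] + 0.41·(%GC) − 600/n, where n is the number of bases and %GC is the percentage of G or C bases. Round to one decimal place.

80.1°C

Length n = 48. Counting bases: T=17, C=9, G=11, A=11
G+C = 20, so %GC = 20/48 × 100 = 41.667%
Salt term: 16.6 × (-0.362) = -6.009
GC term: 0.41 × 41.667 = 17.083; length term: −600/48 = −12.5
Tm = 81.5 + (-6.009) + 17.083 − 12.5 = 80.074 → 80.1°C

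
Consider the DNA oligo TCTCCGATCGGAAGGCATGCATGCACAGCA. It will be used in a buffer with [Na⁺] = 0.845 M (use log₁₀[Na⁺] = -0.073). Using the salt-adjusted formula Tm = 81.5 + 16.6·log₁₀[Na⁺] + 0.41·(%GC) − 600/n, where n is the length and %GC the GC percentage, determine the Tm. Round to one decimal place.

Length n = 30. Counting bases: A=8, G=8, T=5, C=9
G+C = 17, so %GC = 17/30 × 100 = 56.667%
Salt term: 16.6 × (-0.073) = -1.212
GC term: 0.41 × 56.667 = 23.233; length term: −600/30 = −20
Tm = 81.5 + (-1.212) + 23.233 − 20 = 83.521 → 83.5°C

83.5°C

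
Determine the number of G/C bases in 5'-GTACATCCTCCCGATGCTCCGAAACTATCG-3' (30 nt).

16

T=7, A=7, C=11, G=5
G+C = 5 + 11 = 16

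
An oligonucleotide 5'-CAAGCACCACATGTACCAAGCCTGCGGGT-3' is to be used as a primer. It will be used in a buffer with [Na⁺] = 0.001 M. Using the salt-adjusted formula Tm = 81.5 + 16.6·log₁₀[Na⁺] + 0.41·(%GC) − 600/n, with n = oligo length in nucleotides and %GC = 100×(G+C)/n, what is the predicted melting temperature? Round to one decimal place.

35.0°C

Length n = 29. T=4, C=10, G=7, A=8
G+C = 17, so %GC = 17/29 × 100 = 58.621%
Salt term: 16.6 × (-3) = -49.8
GC term: 0.41 × 58.621 = 24.035; length term: −600/29 = −20.69
Tm = 81.5 + (-49.8) + 24.035 − 20.69 = 35.045 → 35.0°C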